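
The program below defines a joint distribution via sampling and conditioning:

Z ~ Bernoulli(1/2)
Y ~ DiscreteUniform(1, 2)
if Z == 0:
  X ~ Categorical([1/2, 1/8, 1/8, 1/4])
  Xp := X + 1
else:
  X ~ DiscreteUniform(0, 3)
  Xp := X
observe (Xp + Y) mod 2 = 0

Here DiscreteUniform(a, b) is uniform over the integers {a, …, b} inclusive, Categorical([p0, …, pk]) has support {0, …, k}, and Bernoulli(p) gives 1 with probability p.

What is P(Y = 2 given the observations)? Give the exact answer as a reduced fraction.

Enumerate traces; 8 have nonzero weight after conditioning:
  (Z=0, Y=1, X=0) weight 1/8
  (Z=0, Y=1, X=2) weight 1/32
  (Z=0, Y=2, X=1) weight 1/32
  (Z=0, Y=2, X=3) weight 1/16
  (Z=1, Y=1, X=1) weight 1/16
  (Z=1, Y=1, X=3) weight 1/16
  (Z=1, Y=2, X=0) weight 1/16
  (Z=1, Y=2, X=2) weight 1/16
Group by Y:
  weight(Y=1) = 9/32
  weight(Y=2) = 7/32
Total weight = 9/32 + 7/32 = 1/2
P(Y=1 | obs) = 9/32 / 1/2 = 9/16
P(Y=2 | obs) = 7/32 / 1/2 = 7/16

P(Y = 2 | obs) = 7/16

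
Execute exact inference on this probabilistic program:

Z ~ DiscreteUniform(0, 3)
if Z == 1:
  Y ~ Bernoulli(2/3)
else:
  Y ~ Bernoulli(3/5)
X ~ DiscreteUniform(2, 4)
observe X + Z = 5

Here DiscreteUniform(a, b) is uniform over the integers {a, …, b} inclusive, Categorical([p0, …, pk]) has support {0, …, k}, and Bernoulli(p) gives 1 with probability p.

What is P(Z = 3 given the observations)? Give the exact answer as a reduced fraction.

Enumerate traces; 6 have nonzero weight after conditioning:
  (Z=1, Y=0, X=4) weight 1/36
  (Z=1, Y=1, X=4) weight 1/18
  (Z=2, Y=0, X=3) weight 1/30
  (Z=2, Y=1, X=3) weight 1/20
  (Z=3, Y=0, X=2) weight 1/30
  (Z=3, Y=1, X=2) weight 1/20
Group by Z:
  weight(Z=1) = 1/12
  weight(Z=2) = 1/12
  weight(Z=3) = 1/12
Total weight = 1/12 + 1/12 + 1/12 = 1/4
P(Z=1 | obs) = 1/12 / 1/4 = 1/3
P(Z=2 | obs) = 1/12 / 1/4 = 1/3
P(Z=3 | obs) = 1/12 / 1/4 = 1/3

P(Z = 3 | obs) = 1/3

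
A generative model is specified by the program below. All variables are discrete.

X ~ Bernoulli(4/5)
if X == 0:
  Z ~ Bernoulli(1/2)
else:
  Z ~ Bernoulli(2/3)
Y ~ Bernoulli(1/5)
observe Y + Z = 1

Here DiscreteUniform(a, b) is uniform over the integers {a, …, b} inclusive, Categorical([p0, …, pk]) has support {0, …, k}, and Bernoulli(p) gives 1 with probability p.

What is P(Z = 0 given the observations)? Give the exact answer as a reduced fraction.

Enumerate traces; 4 have nonzero weight after conditioning:
  (X=0, Z=0, Y=1) weight 1/50
  (X=0, Z=1, Y=0) weight 2/25
  (X=1, Z=0, Y=1) weight 4/75
  (X=1, Z=1, Y=0) weight 32/75
Group by Z:
  weight(Z=0) = 11/150
  weight(Z=1) = 38/75
Total weight = 11/150 + 38/75 = 29/50
P(Z=0 | obs) = 11/150 / 29/50 = 11/87
P(Z=1 | obs) = 38/75 / 29/50 = 76/87

P(Z = 0 | obs) = 11/87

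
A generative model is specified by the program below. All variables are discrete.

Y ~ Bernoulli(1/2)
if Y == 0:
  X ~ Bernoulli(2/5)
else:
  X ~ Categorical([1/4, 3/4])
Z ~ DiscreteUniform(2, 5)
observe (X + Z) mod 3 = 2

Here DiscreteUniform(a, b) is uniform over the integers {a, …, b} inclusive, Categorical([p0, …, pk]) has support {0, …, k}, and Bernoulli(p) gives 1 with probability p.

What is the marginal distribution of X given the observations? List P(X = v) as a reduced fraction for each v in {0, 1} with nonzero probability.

Enumerate traces; 6 have nonzero weight after conditioning:
  (Y=0, X=0, Z=2) weight 3/40
  (Y=0, X=0, Z=5) weight 3/40
  (Y=0, X=1, Z=4) weight 1/20
  (Y=1, X=0, Z=2) weight 1/32
  (Y=1, X=0, Z=5) weight 1/32
  (Y=1, X=1, Z=4) weight 3/32
Group by X:
  weight(X=0) = 17/80
  weight(X=1) = 23/160
Total weight = 17/80 + 23/160 = 57/160
P(X=0 | obs) = 17/80 / 57/160 = 34/57
P(X=1 | obs) = 23/160 / 57/160 = 23/57

P(X=0) = 34/57, P(X=1) = 23/57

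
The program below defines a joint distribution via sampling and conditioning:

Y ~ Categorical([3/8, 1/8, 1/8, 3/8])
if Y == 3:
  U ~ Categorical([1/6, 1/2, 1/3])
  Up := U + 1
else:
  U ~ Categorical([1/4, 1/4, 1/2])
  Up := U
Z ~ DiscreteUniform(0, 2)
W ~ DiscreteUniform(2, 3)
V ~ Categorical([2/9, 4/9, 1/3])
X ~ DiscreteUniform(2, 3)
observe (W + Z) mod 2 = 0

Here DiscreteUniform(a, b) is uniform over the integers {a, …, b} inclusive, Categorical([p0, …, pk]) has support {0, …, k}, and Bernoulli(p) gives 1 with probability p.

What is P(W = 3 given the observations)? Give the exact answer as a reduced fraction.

Enumerate traces; 216 have nonzero weight after conditioning:
  (Y=0, U=0, Z=0, W=2, V=0, X=2) weight 1/576
  (Y=0, U=0, Z=0, W=2, V=0, X=3) weight 1/576
  (Y=0, U=0, Z=0, W=2, V=1, X=2) weight 1/288
  (Y=0, U=0, Z=0, W=2, V=1, X=3) weight 1/288
  (Y=0, U=0, Z=0, W=2, V=2, X=2) weight 1/384
  (Y=0, U=0, Z=0, W=2, V=2, X=3) weight 1/384
  (Y=0, U=0, Z=1, W=3, V=0, X=2) weight 1/576
  (Y=0, U=0, Z=1, W=3, V=0, X=3) weight 1/576
  … 208 more
Group by W:
  weight(W=2) = 1/3
  weight(W=3) = 1/6
Total weight = 1/3 + 1/6 = 1/2
P(W=2 | obs) = 1/3 / 1/2 = 2/3
P(W=3 | obs) = 1/6 / 1/2 = 1/3

P(W = 3 | obs) = 1/3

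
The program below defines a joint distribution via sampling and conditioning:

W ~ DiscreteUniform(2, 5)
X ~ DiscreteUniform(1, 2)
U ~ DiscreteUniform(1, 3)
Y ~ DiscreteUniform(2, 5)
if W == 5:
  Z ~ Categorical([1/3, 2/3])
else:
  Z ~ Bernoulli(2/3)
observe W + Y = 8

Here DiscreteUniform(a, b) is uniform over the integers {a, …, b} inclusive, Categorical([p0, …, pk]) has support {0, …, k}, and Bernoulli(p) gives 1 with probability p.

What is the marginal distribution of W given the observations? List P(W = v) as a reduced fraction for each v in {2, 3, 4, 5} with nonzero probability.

Enumerate traces; 36 have nonzero weight after conditioning:
  (W=3, X=1, U=1, Y=5, Z=0) weight 1/288
  (W=3, X=1, U=1, Y=5, Z=1) weight 1/144
  (W=3, X=1, U=2, Y=5, Z=0) weight 1/288
  (W=3, X=1, U=2, Y=5, Z=1) weight 1/144
  (W=3, X=1, U=3, Y=5, Z=0) weight 1/288
  (W=3, X=1, U=3, Y=5, Z=1) weight 1/144
  (W=3, X=2, U=1, Y=5, Z=0) weight 1/288
  (W=3, X=2, U=1, Y=5, Z=1) weight 1/144
  (W=4, X=1, U=1, Y=4, Z=0) weight 1/288
  (W=5, X=1, U=1, Y=3, Z=0) weight 1/288
  … 26 more
Group by W:
  weight(W=3) = 1/16
  weight(W=4) = 1/16
  weight(W=5) = 1/16
Total weight = 1/16 + 1/16 + 1/16 = 3/16
P(W=3 | obs) = 1/16 / 3/16 = 1/3
P(W=4 | obs) = 1/16 / 3/16 = 1/3
P(W=5 | obs) = 1/16 / 3/16 = 1/3

P(W=3) = 1/3, P(W=4) = 1/3, P(W=5) = 1/3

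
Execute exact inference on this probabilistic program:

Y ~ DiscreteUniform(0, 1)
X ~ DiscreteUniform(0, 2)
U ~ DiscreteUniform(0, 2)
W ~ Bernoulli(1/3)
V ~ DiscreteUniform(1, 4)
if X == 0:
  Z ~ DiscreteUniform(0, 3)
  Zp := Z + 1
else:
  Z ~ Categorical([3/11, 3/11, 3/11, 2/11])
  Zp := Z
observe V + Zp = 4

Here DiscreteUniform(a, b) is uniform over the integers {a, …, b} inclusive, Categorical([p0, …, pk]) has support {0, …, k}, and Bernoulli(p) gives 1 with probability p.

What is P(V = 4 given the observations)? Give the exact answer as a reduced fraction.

P(V = 4 | obs) = 24/121

Enumerate traces; 132 have nonzero weight after conditioning:
  (Y=0, X=0, U=0, W=0, V=1, Z=2) weight 1/432
  (Y=0, X=0, U=0, W=0, V=2, Z=1) weight 1/432
  (Y=0, X=0, U=0, W=0, V=3, Z=0) weight 1/432
  (Y=0, X=0, U=0, W=1, V=1, Z=2) weight 1/864
  (Y=0, X=0, U=0, W=1, V=2, Z=1) weight 1/864
  (Y=0, X=0, U=0, W=1, V=3, Z=0) weight 1/864
  (Y=0, X=0, U=1, W=0, V=1, Z=2) weight 1/432
  (Y=0, X=0, U=1, W=0, V=2, Z=1) weight 1/432
  (Y=0, X=1, U=0, W=0, V=4, Z=0) weight 1/396
  … 123 more
Group by V:
  weight(V=1) = 9/176
  weight(V=2) = 35/528
  weight(V=3) = 35/528
  weight(V=4) = 1/22
Total weight = 9/176 + 35/528 + 35/528 + 1/22 = 11/48
P(V=1 | obs) = 9/176 / 11/48 = 27/121
P(V=2 | obs) = 35/528 / 11/48 = 35/121
P(V=3 | obs) = 35/528 / 11/48 = 35/121
P(V=4 | obs) = 1/22 / 11/48 = 24/121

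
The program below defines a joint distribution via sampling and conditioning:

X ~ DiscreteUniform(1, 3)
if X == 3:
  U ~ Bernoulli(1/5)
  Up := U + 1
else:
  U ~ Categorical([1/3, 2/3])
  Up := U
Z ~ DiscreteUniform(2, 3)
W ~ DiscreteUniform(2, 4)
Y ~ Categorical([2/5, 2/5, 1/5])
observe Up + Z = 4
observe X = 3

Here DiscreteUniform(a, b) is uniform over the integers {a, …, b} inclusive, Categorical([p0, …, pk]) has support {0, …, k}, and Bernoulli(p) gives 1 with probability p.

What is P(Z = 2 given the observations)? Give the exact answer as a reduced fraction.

Enumerate traces; 18 have nonzero weight after conditioning:
  (X=3, U=0, Z=3, W=2, Y=0) weight 4/225
  (X=3, U=0, Z=3, W=2, Y=1) weight 4/225
  (X=3, U=0, Z=3, W=2, Y=2) weight 2/225
  (X=3, U=0, Z=3, W=3, Y=0) weight 4/225
  (X=3, U=0, Z=3, W=3, Y=1) weight 4/225
  (X=3, U=0, Z=3, W=3, Y=2) weight 2/225
  (X=3, U=0, Z=3, W=4, Y=0) weight 4/225
  (X=3, U=0, Z=3, W=4, Y=1) weight 4/225
  (X=3, U=1, Z=2, W=2, Y=0) weight 1/225
  … 9 more
Group by Z:
  weight(Z=2) = 1/30
  weight(Z=3) = 2/15
Total weight = 1/30 + 2/15 = 1/6
P(Z=2 | obs) = 1/30 / 1/6 = 1/5
P(Z=3 | obs) = 2/15 / 1/6 = 4/5

P(Z = 2 | obs) = 1/5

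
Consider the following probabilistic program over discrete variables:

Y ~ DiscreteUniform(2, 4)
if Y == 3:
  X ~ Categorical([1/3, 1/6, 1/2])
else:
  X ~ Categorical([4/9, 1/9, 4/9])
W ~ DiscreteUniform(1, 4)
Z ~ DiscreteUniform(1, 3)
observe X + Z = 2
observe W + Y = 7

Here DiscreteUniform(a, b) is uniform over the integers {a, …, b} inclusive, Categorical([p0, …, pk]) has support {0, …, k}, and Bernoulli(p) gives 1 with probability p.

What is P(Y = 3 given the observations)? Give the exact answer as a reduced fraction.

P(Y = 3 | obs) = 9/19

Enumerate traces; 4 have nonzero weight after conditioning:
  (Y=3, X=0, W=4, Z=2) weight 1/108
  (Y=3, X=1, W=4, Z=1) weight 1/216
  (Y=4, X=0, W=3, Z=2) weight 1/81
  (Y=4, X=1, W=3, Z=1) weight 1/324
Group by Y:
  weight(Y=3) = 1/72
  weight(Y=4) = 5/324
Total weight = 1/72 + 5/324 = 19/648
P(Y=3 | obs) = 1/72 / 19/648 = 9/19
P(Y=4 | obs) = 5/324 / 19/648 = 10/19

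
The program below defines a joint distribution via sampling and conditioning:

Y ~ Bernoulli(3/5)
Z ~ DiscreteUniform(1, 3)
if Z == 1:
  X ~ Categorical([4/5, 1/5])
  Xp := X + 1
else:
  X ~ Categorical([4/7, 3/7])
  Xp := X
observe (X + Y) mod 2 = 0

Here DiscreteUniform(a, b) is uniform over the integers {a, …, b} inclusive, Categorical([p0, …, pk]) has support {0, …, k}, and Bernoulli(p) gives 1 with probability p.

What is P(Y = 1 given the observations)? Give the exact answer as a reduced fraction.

P(Y = 1 | obs) = 111/247

Enumerate traces; 6 have nonzero weight after conditioning:
  (Y=0, Z=1, X=0) weight 8/75
  (Y=0, Z=2, X=0) weight 8/105
  (Y=0, Z=3, X=0) weight 8/105
  (Y=1, Z=1, X=1) weight 1/25
  (Y=1, Z=2, X=1) weight 3/35
  (Y=1, Z=3, X=1) weight 3/35
Group by Y:
  weight(Y=0) = 136/525
  weight(Y=1) = 37/175
Total weight = 136/525 + 37/175 = 247/525
P(Y=0 | obs) = 136/525 / 247/525 = 136/247
P(Y=1 | obs) = 37/175 / 247/525 = 111/247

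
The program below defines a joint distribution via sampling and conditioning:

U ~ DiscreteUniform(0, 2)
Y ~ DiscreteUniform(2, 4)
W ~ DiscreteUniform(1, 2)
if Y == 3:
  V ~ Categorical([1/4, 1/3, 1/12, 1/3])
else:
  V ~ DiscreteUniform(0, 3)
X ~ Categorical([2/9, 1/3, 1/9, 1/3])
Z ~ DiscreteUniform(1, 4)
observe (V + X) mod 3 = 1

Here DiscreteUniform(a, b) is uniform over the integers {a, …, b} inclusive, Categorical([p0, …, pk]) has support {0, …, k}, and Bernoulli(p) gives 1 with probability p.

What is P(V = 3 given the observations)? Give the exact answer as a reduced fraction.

P(V = 3 | obs) = 5/19

Enumerate traces; 360 have nonzero weight after conditioning:
  (U=0, Y=2, W=1, V=0, X=1, Z=1) weight 1/864
  (U=0, Y=2, W=1, V=0, X=1, Z=2) weight 1/864
  (U=0, Y=2, W=1, V=0, X=1, Z=3) weight 1/864
  (U=0, Y=2, W=1, V=0, X=1, Z=4) weight 1/864
  (U=0, Y=2, W=1, V=1, X=0, Z=1) weight 1/1296
  (U=0, Y=2, W=1, V=1, X=0, Z=2) weight 1/1296
  (U=0, Y=2, W=1, V=1, X=0, Z=3) weight 1/1296
  (U=0, Y=2, W=1, V=1, X=0, Z=4) weight 1/1296
  (U=0, Y=2, W=1, V=2, X=2, Z=1) weight 1/2592
  (U=0, Y=2, W=1, V=3, X=1, Z=1) weight 1/864
  … 350 more
Group by V:
  weight(V=0) = 1/12
  weight(V=1) = 25/162
  weight(V=2) = 7/324
  weight(V=3) = 5/54
Total weight = 1/12 + 25/162 + 7/324 + 5/54 = 19/54
P(V=0 | obs) = 1/12 / 19/54 = 9/38
P(V=1 | obs) = 25/162 / 19/54 = 25/57
P(V=2 | obs) = 7/324 / 19/54 = 7/114
P(V=3 | obs) = 5/54 / 19/54 = 5/19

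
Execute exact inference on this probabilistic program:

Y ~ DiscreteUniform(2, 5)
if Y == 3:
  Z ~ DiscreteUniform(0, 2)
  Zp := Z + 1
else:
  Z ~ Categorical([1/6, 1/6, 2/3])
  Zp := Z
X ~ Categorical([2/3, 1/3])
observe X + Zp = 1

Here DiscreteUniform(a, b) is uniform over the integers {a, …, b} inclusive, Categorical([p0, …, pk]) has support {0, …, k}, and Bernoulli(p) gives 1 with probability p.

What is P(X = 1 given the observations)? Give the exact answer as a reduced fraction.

P(X = 1 | obs) = 3/13

Enumerate traces; 7 have nonzero weight after conditioning:
  (Y=2, Z=0, X=1) weight 1/72
  (Y=2, Z=1, X=0) weight 1/36
  (Y=3, Z=0, X=0) weight 1/18
  (Y=4, Z=0, X=1) weight 1/72
  (Y=4, Z=1, X=0) weight 1/36
  (Y=5, Z=0, X=1) weight 1/72
  (Y=5, Z=1, X=0) weight 1/36
Group by X:
  weight(X=0) = 5/36
  weight(X=1) = 1/24
Total weight = 5/36 + 1/24 = 13/72
P(X=0 | obs) = 5/36 / 13/72 = 10/13
P(X=1 | obs) = 1/24 / 13/72 = 3/13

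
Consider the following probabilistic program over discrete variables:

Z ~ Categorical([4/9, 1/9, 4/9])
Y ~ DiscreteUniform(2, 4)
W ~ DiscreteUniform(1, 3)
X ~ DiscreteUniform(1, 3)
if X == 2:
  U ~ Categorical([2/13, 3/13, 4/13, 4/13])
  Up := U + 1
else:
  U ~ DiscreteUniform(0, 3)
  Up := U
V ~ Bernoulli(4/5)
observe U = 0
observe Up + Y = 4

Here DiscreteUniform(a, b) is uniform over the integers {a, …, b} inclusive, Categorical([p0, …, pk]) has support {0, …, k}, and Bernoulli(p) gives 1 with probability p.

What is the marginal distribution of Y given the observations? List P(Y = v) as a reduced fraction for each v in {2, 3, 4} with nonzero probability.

P(Y=3) = 4/17, P(Y=4) = 13/17

Enumerate traces; 54 have nonzero weight after conditioning:
  (Z=0, Y=3, W=1, X=2, U=0, V=0) weight 8/15795
  (Z=0, Y=3, W=1, X=2, U=0, V=1) weight 32/15795
  (Z=0, Y=3, W=2, X=2, U=0, V=0) weight 8/15795
  (Z=0, Y=3, W=2, X=2, U=0, V=1) weight 32/15795
  (Z=0, Y=3, W=3, X=2, U=0, V=0) weight 8/15795
  (Z=0, Y=3, W=3, X=2, U=0, V=1) weight 32/15795
  (Z=0, Y=4, W=1, X=1, U=0, V=0) weight 1/1215
  (Z=0, Y=4, W=1, X=1, U=0, V=1) weight 4/1215
  … 46 more
Group by Y:
  weight(Y=3) = 2/117
  weight(Y=4) = 1/18
Total weight = 2/117 + 1/18 = 17/234
P(Y=3 | obs) = 2/117 / 17/234 = 4/17
P(Y=4 | obs) = 1/18 / 17/234 = 13/17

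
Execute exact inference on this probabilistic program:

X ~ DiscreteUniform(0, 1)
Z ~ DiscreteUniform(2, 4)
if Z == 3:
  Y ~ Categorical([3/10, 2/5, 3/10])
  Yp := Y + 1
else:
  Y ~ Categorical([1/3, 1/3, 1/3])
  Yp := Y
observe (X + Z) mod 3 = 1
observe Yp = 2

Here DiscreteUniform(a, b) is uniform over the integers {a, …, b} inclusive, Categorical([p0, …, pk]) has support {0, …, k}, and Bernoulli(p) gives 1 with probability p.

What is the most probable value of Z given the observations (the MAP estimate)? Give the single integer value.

Enumerate traces; 2 have nonzero weight after conditioning:
  (X=0, Z=4, Y=2) weight 1/18
  (X=1, Z=3, Y=1) weight 1/15
Group by Z:
  weight(Z=3) = 1/15
  weight(Z=4) = 1/18
Total weight = 1/15 + 1/18 = 11/90
P(Z=3 | obs) = 1/15 / 11/90 = 6/11
P(Z=4 | obs) = 1/18 / 11/90 = 5/11
argmax = 3

argmax_v P(Z = v | obs) = 3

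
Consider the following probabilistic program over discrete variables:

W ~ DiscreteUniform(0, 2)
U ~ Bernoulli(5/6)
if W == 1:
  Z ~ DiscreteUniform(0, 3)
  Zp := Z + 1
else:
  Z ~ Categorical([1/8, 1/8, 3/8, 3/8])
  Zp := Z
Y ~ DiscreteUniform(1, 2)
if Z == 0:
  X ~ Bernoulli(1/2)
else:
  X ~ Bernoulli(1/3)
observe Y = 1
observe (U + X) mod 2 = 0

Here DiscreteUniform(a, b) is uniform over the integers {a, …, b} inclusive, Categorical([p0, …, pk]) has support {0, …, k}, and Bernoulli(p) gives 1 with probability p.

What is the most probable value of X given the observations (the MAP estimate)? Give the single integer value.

Enumerate traces; 24 have nonzero weight after conditioning:
  (W=0, U=0, Z=0, Y=1, X=0) weight 1/576
  (W=0, U=0, Z=1, Y=1, X=0) weight 1/432
  (W=0, U=0, Z=2, Y=1, X=0) weight 1/144
  (W=0, U=0, Z=3, Y=1, X=0) weight 1/144
  (W=0, U=1, Z=0, Y=1, X=1) weight 5/576
  (W=0, U=1, Z=1, Y=1, X=1) weight 5/864
  (W=0, U=1, Z=2, Y=1, X=1) weight 5/288
  (W=0, U=1, Z=3, Y=1, X=1) weight 5/288
  … 16 more
Group by X:
  weight(X=0) = 23/432
  weight(X=1) = 65/432
Total weight = 23/432 + 65/432 = 11/54
P(X=0 | obs) = 23/432 / 11/54 = 23/88
P(X=1 | obs) = 65/432 / 11/54 = 65/88
argmax = 1

argmax_v P(X = v | obs) = 1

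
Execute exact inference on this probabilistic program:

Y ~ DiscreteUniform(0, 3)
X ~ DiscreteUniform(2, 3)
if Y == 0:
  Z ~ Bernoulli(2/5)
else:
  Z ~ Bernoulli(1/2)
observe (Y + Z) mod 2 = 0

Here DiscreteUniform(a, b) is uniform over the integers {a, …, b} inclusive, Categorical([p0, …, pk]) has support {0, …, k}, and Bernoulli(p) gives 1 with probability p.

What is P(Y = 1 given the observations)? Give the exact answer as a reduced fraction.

P(Y = 1 | obs) = 5/21

Enumerate traces; 8 have nonzero weight after conditioning:
  (Y=0, X=2, Z=0) weight 3/40
  (Y=0, X=3, Z=0) weight 3/40
  (Y=1, X=2, Z=1) weight 1/16
  (Y=1, X=3, Z=1) weight 1/16
  (Y=2, X=2, Z=0) weight 1/16
  (Y=2, X=3, Z=0) weight 1/16
  (Y=3, X=2, Z=1) weight 1/16
  (Y=3, X=3, Z=1) weight 1/16
Group by Y:
  weight(Y=0) = 3/20
  weight(Y=1) = 1/8
  weight(Y=2) = 1/8
  weight(Y=3) = 1/8
Total weight = 3/20 + 1/8 + 1/8 + 1/8 = 21/40
P(Y=0 | obs) = 3/20 / 21/40 = 2/7
P(Y=1 | obs) = 1/8 / 21/40 = 5/21
P(Y=2 | obs) = 1/8 / 21/40 = 5/21
P(Y=3 | obs) = 1/8 / 21/40 = 5/21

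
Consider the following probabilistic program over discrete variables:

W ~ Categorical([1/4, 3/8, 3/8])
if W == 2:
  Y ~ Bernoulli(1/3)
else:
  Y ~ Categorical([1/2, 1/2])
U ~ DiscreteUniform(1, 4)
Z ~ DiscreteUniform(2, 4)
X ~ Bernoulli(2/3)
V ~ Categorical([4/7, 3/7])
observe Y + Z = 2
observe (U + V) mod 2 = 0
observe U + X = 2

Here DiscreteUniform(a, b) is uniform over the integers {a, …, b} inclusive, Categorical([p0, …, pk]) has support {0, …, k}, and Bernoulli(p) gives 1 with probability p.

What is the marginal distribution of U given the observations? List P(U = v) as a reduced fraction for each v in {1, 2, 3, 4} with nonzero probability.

Enumerate traces; 6 have nonzero weight after conditioning:
  (W=0, Y=0, U=1, Z=2, X=1, V=1) weight 1/336
  (W=0, Y=0, U=2, Z=2, X=0, V=0) weight 1/504
  (W=1, Y=0, U=1, Z=2, X=1, V=1) weight 1/224
  (W=1, Y=0, U=2, Z=2, X=0, V=0) weight 1/336
  (W=2, Y=0, U=1, Z=2, X=1, V=1) weight 1/168
  (W=2, Y=0, U=2, Z=2, X=0, V=0) weight 1/252
Group by U:
  weight(U=1) = 3/224
  weight(U=2) = 1/112
Total weight = 3/224 + 1/112 = 5/224
P(U=1 | obs) = 3/224 / 5/224 = 3/5
P(U=2 | obs) = 1/112 / 5/224 = 2/5

P(U=1) = 3/5, P(U=2) = 2/5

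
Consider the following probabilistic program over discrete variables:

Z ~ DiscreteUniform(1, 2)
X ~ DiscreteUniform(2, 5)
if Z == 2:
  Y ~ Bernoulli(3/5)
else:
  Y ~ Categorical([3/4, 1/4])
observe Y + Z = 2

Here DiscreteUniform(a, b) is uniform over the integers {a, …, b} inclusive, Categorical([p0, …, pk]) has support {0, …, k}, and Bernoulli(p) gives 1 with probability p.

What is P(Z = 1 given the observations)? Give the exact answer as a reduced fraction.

P(Z = 1 | obs) = 5/13

Enumerate traces; 8 have nonzero weight after conditioning:
  (Z=1, X=2, Y=1) weight 1/32
  (Z=1, X=3, Y=1) weight 1/32
  (Z=1, X=4, Y=1) weight 1/32
  (Z=1, X=5, Y=1) weight 1/32
  (Z=2, X=2, Y=0) weight 1/20
  (Z=2, X=3, Y=0) weight 1/20
  (Z=2, X=4, Y=0) weight 1/20
  (Z=2, X=5, Y=0) weight 1/20
Group by Z:
  weight(Z=1) = 1/8
  weight(Z=2) = 1/5
Total weight = 1/8 + 1/5 = 13/40
P(Z=1 | obs) = 1/8 / 13/40 = 5/13
P(Z=2 | obs) = 1/5 / 13/40 = 8/13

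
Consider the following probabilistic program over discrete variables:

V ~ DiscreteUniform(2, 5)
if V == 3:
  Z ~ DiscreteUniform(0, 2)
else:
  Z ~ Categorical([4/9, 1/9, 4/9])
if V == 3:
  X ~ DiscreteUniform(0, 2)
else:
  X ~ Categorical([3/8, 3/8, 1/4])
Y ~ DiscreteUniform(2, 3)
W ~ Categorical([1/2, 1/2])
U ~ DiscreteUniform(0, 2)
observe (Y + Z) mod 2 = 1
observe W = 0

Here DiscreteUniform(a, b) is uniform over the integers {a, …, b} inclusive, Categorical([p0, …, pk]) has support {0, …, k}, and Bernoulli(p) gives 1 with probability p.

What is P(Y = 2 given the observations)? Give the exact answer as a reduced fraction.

P(Y = 2 | obs) = 1/6

Enumerate traces; 108 have nonzero weight after conditioning:
  (V=2, Z=0, X=0, Y=3, W=0, U=0) weight 1/288
  (V=2, Z=0, X=0, Y=3, W=0, U=1) weight 1/288
  (V=2, Z=0, X=0, Y=3, W=0, U=2) weight 1/288
  (V=2, Z=0, X=1, Y=3, W=0, U=0) weight 1/288
  (V=2, Z=0, X=1, Y=3, W=0, U=1) weight 1/288
  (V=2, Z=0, X=1, Y=3, W=0, U=2) weight 1/288
  (V=2, Z=0, X=2, Y=3, W=0, U=0) weight 1/432
  (V=2, Z=0, X=2, Y=3, W=0, U=1) weight 1/432
  (V=2, Z=1, X=0, Y=2, W=0, U=0) weight 1/1152
  … 99 more
Group by Y:
  weight(Y=2) = 1/24
  weight(Y=3) = 5/24
Total weight = 1/24 + 5/24 = 1/4
P(Y=2 | obs) = 1/24 / 1/4 = 1/6
P(Y=3 | obs) = 5/24 / 1/4 = 5/6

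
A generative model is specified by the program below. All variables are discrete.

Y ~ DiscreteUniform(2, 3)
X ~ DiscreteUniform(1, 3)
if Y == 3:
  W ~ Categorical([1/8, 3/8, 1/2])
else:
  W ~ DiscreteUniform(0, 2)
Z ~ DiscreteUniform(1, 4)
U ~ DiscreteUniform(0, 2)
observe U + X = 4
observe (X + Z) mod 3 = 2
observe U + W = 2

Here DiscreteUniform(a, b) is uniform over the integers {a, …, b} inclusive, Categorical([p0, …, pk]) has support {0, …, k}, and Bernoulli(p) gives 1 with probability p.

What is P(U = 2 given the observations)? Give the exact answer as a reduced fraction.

P(U = 2 | obs) = 11/28

Enumerate traces; 4 have nonzero weight after conditioning:
  (Y=2, X=2, W=0, Z=3, U=2) weight 1/216
  (Y=2, X=3, W=1, Z=2, U=1) weight 1/216
  (Y=3, X=2, W=0, Z=3, U=2) weight 1/576
  (Y=3, X=3, W=1, Z=2, U=1) weight 1/192
Group by U:
  weight(U=1) = 17/1728
  weight(U=2) = 11/1728
Total weight = 17/1728 + 11/1728 = 7/432
P(U=1 | obs) = 17/1728 / 7/432 = 17/28
P(U=2 | obs) = 11/1728 / 7/432 = 11/28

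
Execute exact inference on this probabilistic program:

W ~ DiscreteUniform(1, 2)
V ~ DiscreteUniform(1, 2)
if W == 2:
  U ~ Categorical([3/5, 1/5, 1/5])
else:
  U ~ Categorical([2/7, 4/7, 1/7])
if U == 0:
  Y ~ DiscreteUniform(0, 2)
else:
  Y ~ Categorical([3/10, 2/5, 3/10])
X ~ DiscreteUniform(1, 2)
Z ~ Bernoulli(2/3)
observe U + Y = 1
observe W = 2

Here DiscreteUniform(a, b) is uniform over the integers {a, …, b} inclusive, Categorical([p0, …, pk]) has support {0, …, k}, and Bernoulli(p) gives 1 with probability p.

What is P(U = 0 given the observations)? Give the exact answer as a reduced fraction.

P(U = 0 | obs) = 10/13

Enumerate traces; 16 have nonzero weight after conditioning:
  (W=2, V=1, U=0, Y=1, X=1, Z=0) weight 1/120
  (W=2, V=1, U=0, Y=1, X=1, Z=1) weight 1/60
  (W=2, V=1, U=0, Y=1, X=2, Z=0) weight 1/120
  (W=2, V=1, U=0, Y=1, X=2, Z=1) weight 1/60
  (W=2, V=1, U=1, Y=0, X=1, Z=0) weight 1/400
  (W=2, V=1, U=1, Y=0, X=1, Z=1) weight 1/200
  (W=2, V=1, U=1, Y=0, X=2, Z=0) weight 1/400
  (W=2, V=1, U=1, Y=0, X=2, Z=1) weight 1/200
  … 8 more
Group by U:
  weight(U=0) = 1/10
  weight(U=1) = 3/100
Total weight = 1/10 + 3/100 = 13/100
P(U=0 | obs) = 1/10 / 13/100 = 10/13
P(U=1 | obs) = 3/100 / 13/100 = 3/13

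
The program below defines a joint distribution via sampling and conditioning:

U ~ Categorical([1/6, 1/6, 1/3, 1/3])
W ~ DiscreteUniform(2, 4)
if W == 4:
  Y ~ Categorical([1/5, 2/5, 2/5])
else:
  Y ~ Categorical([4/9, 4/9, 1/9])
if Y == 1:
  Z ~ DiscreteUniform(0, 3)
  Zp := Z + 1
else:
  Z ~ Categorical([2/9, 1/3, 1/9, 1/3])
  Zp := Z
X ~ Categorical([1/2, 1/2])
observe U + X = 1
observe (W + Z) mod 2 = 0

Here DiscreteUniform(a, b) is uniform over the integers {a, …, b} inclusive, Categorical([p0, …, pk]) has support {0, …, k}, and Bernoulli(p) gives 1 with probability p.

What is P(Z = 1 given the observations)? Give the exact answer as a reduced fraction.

Enumerate traces; 36 have nonzero weight after conditioning:
  (U=0, W=2, Y=0, Z=0, X=1) weight 2/729
  (U=0, W=2, Y=0, Z=2, X=1) weight 1/729
  (U=0, W=2, Y=1, Z=0, X=1) weight 1/324
  (U=0, W=2, Y=1, Z=2, X=1) weight 1/324
  (U=0, W=2, Y=2, Z=0, X=1) weight 1/1458
  (U=0, W=2, Y=2, Z=2, X=1) weight 1/2916
  (U=0, W=3, Y=0, Z=1, X=1) weight 1/243
  (U=0, W=3, Y=0, Z=3, X=1) weight 1/243
  … 28 more
Group by Z:
  weight(Z=0) = 379/14580
  weight(Z=1) = 4/243
  weight(Z=2) = 55/2916
  weight(Z=3) = 4/243
Total weight = 379/14580 + 4/243 + 55/2916 + 4/243 = 7/90
P(Z=0 | obs) = 379/14580 / 7/90 = 379/1134
P(Z=1 | obs) = 4/243 / 7/90 = 40/189
P(Z=2 | obs) = 55/2916 / 7/90 = 275/1134
P(Z=3 | obs) = 4/243 / 7/90 = 40/189

P(Z = 1 | obs) = 40/189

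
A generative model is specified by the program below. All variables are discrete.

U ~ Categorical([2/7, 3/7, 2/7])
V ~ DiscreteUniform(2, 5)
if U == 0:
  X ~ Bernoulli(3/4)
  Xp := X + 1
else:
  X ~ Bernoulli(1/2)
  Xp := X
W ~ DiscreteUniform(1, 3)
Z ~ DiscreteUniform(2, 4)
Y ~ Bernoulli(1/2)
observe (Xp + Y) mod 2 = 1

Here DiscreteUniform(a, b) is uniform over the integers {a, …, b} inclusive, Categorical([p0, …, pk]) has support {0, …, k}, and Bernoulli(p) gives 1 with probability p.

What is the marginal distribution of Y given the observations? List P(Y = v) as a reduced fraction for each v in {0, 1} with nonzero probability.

Enumerate traces; 216 have nonzero weight after conditioning:
  (U=0, V=2, X=0, W=1, Z=2, Y=0) weight 1/1008
  (U=0, V=2, X=0, W=1, Z=3, Y=0) weight 1/1008
  (U=0, V=2, X=0, W=1, Z=4, Y=0) weight 1/1008
  (U=0, V=2, X=0, W=2, Z=2, Y=0) weight 1/1008
  (U=0, V=2, X=0, W=2, Z=3, Y=0) weight 1/1008
  (U=0, V=2, X=0, W=2, Z=4, Y=0) weight 1/1008
  (U=0, V=2, X=0, W=3, Z=2, Y=0) weight 1/1008
  (U=0, V=2, X=0, W=3, Z=3, Y=0) weight 1/1008
  (U=0, V=2, X=1, W=1, Z=2, Y=1) weight 1/336
  … 207 more
Group by Y:
  weight(Y=0) = 3/14
  weight(Y=1) = 2/7
Total weight = 3/14 + 2/7 = 1/2
P(Y=0 | obs) = 3/14 / 1/2 = 3/7
P(Y=1 | obs) = 2/7 / 1/2 = 4/7

P(Y=0) = 3/7, P(Y=1) = 4/7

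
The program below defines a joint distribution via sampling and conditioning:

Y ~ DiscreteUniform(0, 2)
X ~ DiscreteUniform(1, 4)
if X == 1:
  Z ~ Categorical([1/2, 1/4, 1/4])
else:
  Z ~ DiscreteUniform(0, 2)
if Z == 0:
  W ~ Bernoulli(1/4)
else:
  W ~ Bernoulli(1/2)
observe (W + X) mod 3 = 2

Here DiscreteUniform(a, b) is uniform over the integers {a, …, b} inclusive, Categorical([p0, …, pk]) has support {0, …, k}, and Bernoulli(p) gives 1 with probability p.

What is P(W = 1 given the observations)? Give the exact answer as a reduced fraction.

P(W = 1 | obs) = 19/33

Enumerate traces; 27 have nonzero weight after conditioning:
  (Y=0, X=1, Z=0, W=1) weight 1/96
  (Y=0, X=1, Z=1, W=1) weight 1/96
  (Y=0, X=1, Z=2, W=1) weight 1/96
  (Y=0, X=2, Z=0, W=0) weight 1/48
  (Y=0, X=2, Z=1, W=0) weight 1/72
  (Y=0, X=2, Z=2, W=0) weight 1/72
  (Y=0, X=4, Z=0, W=1) weight 1/144
  (Y=0, X=4, Z=1, W=1) weight 1/72
  … 19 more
Group by W:
  weight(W=0) = 7/48
  weight(W=1) = 19/96
Total weight = 7/48 + 19/96 = 11/32
P(W=0 | obs) = 7/48 / 11/32 = 14/33
P(W=1 | obs) = 19/96 / 11/32 = 19/33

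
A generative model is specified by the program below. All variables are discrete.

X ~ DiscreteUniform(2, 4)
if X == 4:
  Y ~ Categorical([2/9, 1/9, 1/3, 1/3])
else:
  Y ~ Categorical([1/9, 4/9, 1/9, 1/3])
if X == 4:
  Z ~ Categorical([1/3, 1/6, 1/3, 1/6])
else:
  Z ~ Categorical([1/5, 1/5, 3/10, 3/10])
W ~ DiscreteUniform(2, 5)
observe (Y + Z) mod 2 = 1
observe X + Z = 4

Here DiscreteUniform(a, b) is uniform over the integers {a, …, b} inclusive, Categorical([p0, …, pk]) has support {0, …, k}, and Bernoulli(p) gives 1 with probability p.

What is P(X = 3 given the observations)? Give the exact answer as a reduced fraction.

P(X = 3 | obs) = 12/115

Enumerate traces; 24 have nonzero weight after conditioning:
  (X=2, Y=1, Z=2, W=2) weight 1/90
  (X=2, Y=1, Z=2, W=3) weight 1/90
  (X=2, Y=1, Z=2, W=4) weight 1/90
  (X=2, Y=1, Z=2, W=5) weight 1/90
  (X=2, Y=3, Z=2, W=2) weight 1/120
  (X=2, Y=3, Z=2, W=3) weight 1/120
  (X=2, Y=3, Z=2, W=4) weight 1/120
  (X=2, Y=3, Z=2, W=5) weight 1/120
  (X=3, Y=0, Z=1, W=2) weight 1/540
  (X=4, Y=1, Z=0, W=2) weight 1/324
  … 14 more
Group by X:
  weight(X=2) = 7/90
  weight(X=3) = 2/135
  weight(X=4) = 4/81
Total weight = 7/90 + 2/135 + 4/81 = 23/162
P(X=2 | obs) = 7/90 / 23/162 = 63/115
P(X=3 | obs) = 2/135 / 23/162 = 12/115
P(X=4 | obs) = 4/81 / 23/162 = 8/23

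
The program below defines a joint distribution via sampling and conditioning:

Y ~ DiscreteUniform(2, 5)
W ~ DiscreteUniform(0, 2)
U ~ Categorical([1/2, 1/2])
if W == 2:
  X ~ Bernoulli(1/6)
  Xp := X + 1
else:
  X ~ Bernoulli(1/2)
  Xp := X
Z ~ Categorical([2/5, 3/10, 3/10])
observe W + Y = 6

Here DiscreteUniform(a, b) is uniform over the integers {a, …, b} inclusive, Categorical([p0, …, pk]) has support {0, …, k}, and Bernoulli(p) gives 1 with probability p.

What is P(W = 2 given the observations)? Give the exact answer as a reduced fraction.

Enumerate traces; 24 have nonzero weight after conditioning:
  (Y=4, W=2, U=0, X=0, Z=0) weight 1/72
  (Y=4, W=2, U=0, X=0, Z=1) weight 1/96
  (Y=4, W=2, U=0, X=0, Z=2) weight 1/96
  (Y=4, W=2, U=0, X=1, Z=0) weight 1/360
  (Y=4, W=2, U=0, X=1, Z=1) weight 1/480
  (Y=4, W=2, U=0, X=1, Z=2) weight 1/480
  (Y=4, W=2, U=1, X=0, Z=0) weight 1/72
  (Y=4, W=2, U=1, X=0, Z=1) weight 1/96
  (Y=5, W=1, U=0, X=0, Z=0) weight 1/120
  … 15 more
Group by W:
  weight(W=1) = 1/12
  weight(W=2) = 1/12
Total weight = 1/12 + 1/12 = 1/6
P(W=1 | obs) = 1/12 / 1/6 = 1/2
P(W=2 | obs) = 1/12 / 1/6 = 1/2

P(W = 2 | obs) = 1/2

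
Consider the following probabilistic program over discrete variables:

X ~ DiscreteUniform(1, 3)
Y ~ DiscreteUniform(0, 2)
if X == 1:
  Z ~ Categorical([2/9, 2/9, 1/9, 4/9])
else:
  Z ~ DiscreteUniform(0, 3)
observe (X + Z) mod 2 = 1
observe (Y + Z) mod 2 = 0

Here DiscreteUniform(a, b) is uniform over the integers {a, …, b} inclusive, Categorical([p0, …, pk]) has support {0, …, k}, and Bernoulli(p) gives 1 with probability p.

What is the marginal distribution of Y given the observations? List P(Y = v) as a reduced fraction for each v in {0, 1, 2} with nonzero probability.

Enumerate traces; 10 have nonzero weight after conditioning:
  (X=1, Y=0, Z=0) weight 2/81
  (X=1, Y=0, Z=2) weight 1/81
  (X=1, Y=2, Z=0) weight 2/81
  (X=1, Y=2, Z=2) weight 1/81
  (X=2, Y=1, Z=1) weight 1/36
  (X=2, Y=1, Z=3) weight 1/36
  (X=3, Y=0, Z=0) weight 1/36
  (X=3, Y=0, Z=2) weight 1/36
  … 2 more
Group by Y:
  weight(Y=0) = 5/54
  weight(Y=1) = 1/18
  weight(Y=2) = 5/54
Total weight = 5/54 + 1/18 + 5/54 = 13/54
P(Y=0 | obs) = 5/54 / 13/54 = 5/13
P(Y=1 | obs) = 1/18 / 13/54 = 3/13
P(Y=2 | obs) = 5/54 / 13/54 = 5/13

P(Y=0) = 5/13, P(Y=1) = 3/13, P(Y=2) = 5/13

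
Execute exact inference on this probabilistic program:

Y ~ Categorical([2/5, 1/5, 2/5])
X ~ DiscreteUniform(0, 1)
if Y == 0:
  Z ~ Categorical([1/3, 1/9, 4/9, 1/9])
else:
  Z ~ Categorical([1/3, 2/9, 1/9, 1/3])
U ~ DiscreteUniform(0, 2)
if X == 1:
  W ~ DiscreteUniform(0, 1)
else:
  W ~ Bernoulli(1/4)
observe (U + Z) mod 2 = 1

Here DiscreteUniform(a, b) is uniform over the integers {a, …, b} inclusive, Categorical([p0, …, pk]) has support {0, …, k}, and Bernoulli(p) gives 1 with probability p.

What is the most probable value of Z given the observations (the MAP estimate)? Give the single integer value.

argmax_v P(Z = v | obs) = 3

Enumerate traces; 72 have nonzero weight after conditioning:
  (Y=0, X=0, Z=0, U=1, W=0) weight 1/60
  (Y=0, X=0, Z=0, U=1, W=1) weight 1/180
  (Y=0, X=0, Z=1, U=0, W=0) weight 1/180
  (Y=0, X=0, Z=1, U=0, W=1) weight 1/540
  (Y=0, X=0, Z=1, U=2, W=0) weight 1/180
  (Y=0, X=0, Z=1, U=2, W=1) weight 1/540
  (Y=0, X=0, Z=2, U=1, W=0) weight 1/45
  (Y=0, X=0, Z=2, U=1, W=1) weight 1/135
  (Y=0, X=0, Z=3, U=0, W=0) weight 1/180
  … 63 more
Group by Z:
  weight(Z=0) = 1/9
  weight(Z=1) = 16/135
  weight(Z=2) = 11/135
  weight(Z=3) = 22/135
Total weight = 1/9 + 16/135 + 11/135 + 22/135 = 64/135
P(Z=0 | obs) = 1/9 / 64/135 = 15/64
P(Z=1 | obs) = 16/135 / 64/135 = 1/4
P(Z=2 | obs) = 11/135 / 64/135 = 11/64
P(Z=3 | obs) = 22/135 / 64/135 = 11/32
argmax = 3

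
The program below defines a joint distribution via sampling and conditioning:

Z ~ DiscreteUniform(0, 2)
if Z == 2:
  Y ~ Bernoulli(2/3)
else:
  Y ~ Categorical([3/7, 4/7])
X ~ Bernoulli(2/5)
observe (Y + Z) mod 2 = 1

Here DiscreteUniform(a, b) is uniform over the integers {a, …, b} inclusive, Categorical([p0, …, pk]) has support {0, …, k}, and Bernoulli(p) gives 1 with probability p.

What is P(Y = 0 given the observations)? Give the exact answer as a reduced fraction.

P(Y = 0 | obs) = 9/35

Enumerate traces; 6 have nonzero weight after conditioning:
  (Z=0, Y=1, X=0) weight 4/35
  (Z=0, Y=1, X=1) weight 8/105
  (Z=1, Y=0, X=0) weight 3/35
  (Z=1, Y=0, X=1) weight 2/35
  (Z=2, Y=1, X=0) weight 2/15
  (Z=2, Y=1, X=1) weight 4/45
Group by Y:
  weight(Y=0) = 1/7
  weight(Y=1) = 26/63
Total weight = 1/7 + 26/63 = 5/9
P(Y=0 | obs) = 1/7 / 5/9 = 9/35
P(Y=1 | obs) = 26/63 / 5/9 = 26/35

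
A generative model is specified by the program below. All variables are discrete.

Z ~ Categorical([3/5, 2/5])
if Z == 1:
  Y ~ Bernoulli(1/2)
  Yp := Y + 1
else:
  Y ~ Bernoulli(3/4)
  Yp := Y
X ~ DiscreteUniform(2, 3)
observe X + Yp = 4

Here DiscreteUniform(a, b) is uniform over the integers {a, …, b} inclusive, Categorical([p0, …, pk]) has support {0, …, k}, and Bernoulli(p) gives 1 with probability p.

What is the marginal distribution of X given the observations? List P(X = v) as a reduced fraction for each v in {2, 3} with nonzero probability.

Enumerate traces; 3 have nonzero weight after conditioning:
  (Z=0, Y=1, X=3) weight 9/40
  (Z=1, Y=0, X=3) weight 1/10
  (Z=1, Y=1, X=2) weight 1/10
Group by X:
  weight(X=2) = 1/10
  weight(X=3) = 13/40
Total weight = 1/10 + 13/40 = 17/40
P(X=2 | obs) = 1/10 / 17/40 = 4/17
P(X=3 | obs) = 13/40 / 17/40 = 13/17

P(X=2) = 4/17, P(X=3) = 13/17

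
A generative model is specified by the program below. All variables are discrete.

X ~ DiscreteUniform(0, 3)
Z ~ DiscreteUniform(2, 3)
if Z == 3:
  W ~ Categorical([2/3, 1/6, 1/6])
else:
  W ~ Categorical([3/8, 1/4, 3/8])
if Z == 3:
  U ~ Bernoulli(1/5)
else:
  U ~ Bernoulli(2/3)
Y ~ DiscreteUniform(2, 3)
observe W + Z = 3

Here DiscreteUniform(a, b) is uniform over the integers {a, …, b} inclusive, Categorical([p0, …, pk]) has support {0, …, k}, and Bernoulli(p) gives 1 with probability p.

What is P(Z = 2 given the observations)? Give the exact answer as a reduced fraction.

Enumerate traces; 32 have nonzero weight after conditioning:
  (X=0, Z=2, W=1, U=0, Y=2) weight 1/192
  (X=0, Z=2, W=1, U=0, Y=3) weight 1/192
  (X=0, Z=2, W=1, U=1, Y=2) weight 1/96
  (X=0, Z=2, W=1, U=1, Y=3) weight 1/96
  (X=0, Z=3, W=0, U=0, Y=2) weight 1/30
  (X=0, Z=3, W=0, U=0, Y=3) weight 1/30
  (X=0, Z=3, W=0, U=1, Y=2) weight 1/120
  (X=0, Z=3, W=0, U=1, Y=3) weight 1/120
  … 24 more
Group by Z:
  weight(Z=2) = 1/8
  weight(Z=3) = 1/3
Total weight = 1/8 + 1/3 = 11/24
P(Z=2 | obs) = 1/8 / 11/24 = 3/11
P(Z=3 | obs) = 1/3 / 11/24 = 8/11

P(Z = 2 | obs) = 3/11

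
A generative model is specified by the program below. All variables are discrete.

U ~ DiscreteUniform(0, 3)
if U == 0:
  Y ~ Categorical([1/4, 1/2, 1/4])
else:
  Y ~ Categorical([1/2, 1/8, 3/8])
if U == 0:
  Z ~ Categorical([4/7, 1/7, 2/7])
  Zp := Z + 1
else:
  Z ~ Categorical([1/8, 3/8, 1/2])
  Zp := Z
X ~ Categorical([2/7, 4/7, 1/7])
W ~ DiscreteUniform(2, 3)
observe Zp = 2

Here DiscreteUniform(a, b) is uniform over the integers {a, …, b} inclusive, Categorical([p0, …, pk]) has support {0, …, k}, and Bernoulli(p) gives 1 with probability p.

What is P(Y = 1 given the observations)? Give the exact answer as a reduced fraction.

P(Y = 1 | obs) = 29/184

Enumerate traces; 72 have nonzero weight after conditioning:
  (U=0, Y=0, Z=1, X=0, W=2) weight 1/784
  (U=0, Y=0, Z=1, X=0, W=3) weight 1/784
  (U=0, Y=0, Z=1, X=1, W=2) weight 1/392
  (U=0, Y=0, Z=1, X=1, W=3) weight 1/392
  (U=0, Y=0, Z=1, X=2, W=2) weight 1/1568
  (U=0, Y=0, Z=1, X=2, W=3) weight 1/1568
  (U=0, Y=1, Z=1, X=0, W=2) weight 1/392
  (U=0, Y=1, Z=1, X=0, W=3) weight 1/392
  (U=0, Y=2, Z=1, X=0, W=2) weight 1/784
  … 63 more
Group by Y:
  weight(Y=0) = 11/56
  weight(Y=1) = 29/448
  weight(Y=2) = 67/448
Total weight = 11/56 + 29/448 + 67/448 = 23/56
P(Y=0 | obs) = 11/56 / 23/56 = 11/23
P(Y=1 | obs) = 29/448 / 23/56 = 29/184
P(Y=2 | obs) = 67/448 / 23/56 = 67/184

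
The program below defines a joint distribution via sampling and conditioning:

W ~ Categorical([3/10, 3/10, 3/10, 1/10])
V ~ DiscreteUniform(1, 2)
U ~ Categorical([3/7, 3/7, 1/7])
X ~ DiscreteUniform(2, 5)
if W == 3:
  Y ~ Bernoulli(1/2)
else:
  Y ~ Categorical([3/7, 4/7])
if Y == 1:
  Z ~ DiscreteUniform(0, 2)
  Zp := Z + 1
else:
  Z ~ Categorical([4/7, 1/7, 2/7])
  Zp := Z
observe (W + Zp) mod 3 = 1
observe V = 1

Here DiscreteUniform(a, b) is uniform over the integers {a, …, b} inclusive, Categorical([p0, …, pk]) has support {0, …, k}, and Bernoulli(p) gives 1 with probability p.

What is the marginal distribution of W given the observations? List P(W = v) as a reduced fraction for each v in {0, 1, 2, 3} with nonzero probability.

Enumerate traces; 96 have nonzero weight after conditioning:
  (W=0, V=1, U=0, X=2, Y=0, Z=1) weight 27/27440
  (W=0, V=1, U=0, X=2, Y=1, Z=0) weight 3/980
  (W=0, V=1, U=0, X=3, Y=0, Z=1) weight 27/27440
  (W=0, V=1, U=0, X=3, Y=1, Z=0) weight 3/980
  (W=0, V=1, U=0, X=4, Y=0, Z=1) weight 27/27440
  (W=0, V=1, U=0, X=4, Y=1, Z=0) weight 3/980
  (W=0, V=1, U=0, X=5, Y=0, Z=1) weight 27/27440
  (W=0, V=1, U=0, X=5, Y=1, Z=0) weight 3/980
  (W=1, V=1, U=0, X=2, Y=0, Z=0) weight 27/6860
  (W=2, V=1, U=0, X=2, Y=0, Z=2) weight 27/13720
  … 86 more
Group by W:
  weight(W=0) = 37/980
  weight(W=1) = 16/245
  weight(W=2) = 23/490
  weight(W=3) = 1/84
Total weight = 37/980 + 16/245 + 23/490 + 1/84 = 17/105
P(W=0 | obs) = 37/980 / 17/105 = 111/476
P(W=1 | obs) = 16/245 / 17/105 = 48/119
P(W=2 | obs) = 23/490 / 17/105 = 69/238
P(W=3 | obs) = 1/84 / 17/105 = 5/68

P(W=0) = 111/476, P(W=1) = 48/119, P(W=2) = 69/238, P(W=3) = 5/68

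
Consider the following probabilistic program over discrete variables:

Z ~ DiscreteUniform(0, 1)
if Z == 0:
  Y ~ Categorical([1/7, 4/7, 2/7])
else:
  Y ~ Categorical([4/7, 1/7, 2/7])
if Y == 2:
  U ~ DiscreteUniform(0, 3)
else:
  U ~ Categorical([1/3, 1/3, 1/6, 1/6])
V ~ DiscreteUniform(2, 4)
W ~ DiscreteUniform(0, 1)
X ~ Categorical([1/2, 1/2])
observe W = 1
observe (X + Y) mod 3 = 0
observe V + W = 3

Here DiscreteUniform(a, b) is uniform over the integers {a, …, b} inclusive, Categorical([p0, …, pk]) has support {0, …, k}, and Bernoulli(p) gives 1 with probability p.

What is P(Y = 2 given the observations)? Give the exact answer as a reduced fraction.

Enumerate traces; 16 have nonzero weight after conditioning:
  (Z=0, Y=0, U=0, V=2, W=1, X=0) weight 1/504
  (Z=0, Y=0, U=1, V=2, W=1, X=0) weight 1/504
  (Z=0, Y=0, U=2, V=2, W=1, X=0) weight 1/1008
  (Z=0, Y=0, U=3, V=2, W=1, X=0) weight 1/1008
  (Z=0, Y=2, U=0, V=2, W=1, X=1) weight 1/336
  (Z=0, Y=2, U=1, V=2, W=1, X=1) weight 1/336
  (Z=0, Y=2, U=2, V=2, W=1, X=1) weight 1/336
  (Z=0, Y=2, U=3, V=2, W=1, X=1) weight 1/336
  … 8 more
Group by Y:
  weight(Y=0) = 5/168
  weight(Y=2) = 1/42
Total weight = 5/168 + 1/42 = 3/56
P(Y=0 | obs) = 5/168 / 3/56 = 5/9
P(Y=2 | obs) = 1/42 / 3/56 = 4/9

P(Y = 2 | obs) = 4/9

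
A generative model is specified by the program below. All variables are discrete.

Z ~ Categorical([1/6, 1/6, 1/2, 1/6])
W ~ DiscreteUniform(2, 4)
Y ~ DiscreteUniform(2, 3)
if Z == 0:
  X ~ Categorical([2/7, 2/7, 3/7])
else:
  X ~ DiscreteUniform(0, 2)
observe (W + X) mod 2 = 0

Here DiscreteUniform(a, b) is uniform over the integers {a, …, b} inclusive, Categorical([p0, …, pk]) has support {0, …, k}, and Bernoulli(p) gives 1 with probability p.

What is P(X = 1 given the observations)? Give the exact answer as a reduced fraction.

Enumerate traces; 40 have nonzero weight after conditioning:
  (Z=0, W=2, Y=2, X=0) weight 1/126
  (Z=0, W=2, Y=2, X=2) weight 1/84
  (Z=0, W=2, Y=3, X=0) weight 1/126
  (Z=0, W=2, Y=3, X=2) weight 1/84
  (Z=0, W=3, Y=2, X=1) weight 1/126
  (Z=0, W=3, Y=3, X=1) weight 1/126
  (Z=0, W=4, Y=2, X=0) weight 1/126
  (Z=0, W=4, Y=2, X=2) weight 1/84
  … 32 more
Group by X:
  weight(X=0) = 41/189
  weight(X=1) = 41/378
  weight(X=2) = 44/189
Total weight = 41/189 + 41/378 + 44/189 = 211/378
P(X=0 | obs) = 41/189 / 211/378 = 82/211
P(X=1 | obs) = 41/378 / 211/378 = 41/211
P(X=2 | obs) = 44/189 / 211/378 = 88/211

P(X = 1 | obs) = 41/211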